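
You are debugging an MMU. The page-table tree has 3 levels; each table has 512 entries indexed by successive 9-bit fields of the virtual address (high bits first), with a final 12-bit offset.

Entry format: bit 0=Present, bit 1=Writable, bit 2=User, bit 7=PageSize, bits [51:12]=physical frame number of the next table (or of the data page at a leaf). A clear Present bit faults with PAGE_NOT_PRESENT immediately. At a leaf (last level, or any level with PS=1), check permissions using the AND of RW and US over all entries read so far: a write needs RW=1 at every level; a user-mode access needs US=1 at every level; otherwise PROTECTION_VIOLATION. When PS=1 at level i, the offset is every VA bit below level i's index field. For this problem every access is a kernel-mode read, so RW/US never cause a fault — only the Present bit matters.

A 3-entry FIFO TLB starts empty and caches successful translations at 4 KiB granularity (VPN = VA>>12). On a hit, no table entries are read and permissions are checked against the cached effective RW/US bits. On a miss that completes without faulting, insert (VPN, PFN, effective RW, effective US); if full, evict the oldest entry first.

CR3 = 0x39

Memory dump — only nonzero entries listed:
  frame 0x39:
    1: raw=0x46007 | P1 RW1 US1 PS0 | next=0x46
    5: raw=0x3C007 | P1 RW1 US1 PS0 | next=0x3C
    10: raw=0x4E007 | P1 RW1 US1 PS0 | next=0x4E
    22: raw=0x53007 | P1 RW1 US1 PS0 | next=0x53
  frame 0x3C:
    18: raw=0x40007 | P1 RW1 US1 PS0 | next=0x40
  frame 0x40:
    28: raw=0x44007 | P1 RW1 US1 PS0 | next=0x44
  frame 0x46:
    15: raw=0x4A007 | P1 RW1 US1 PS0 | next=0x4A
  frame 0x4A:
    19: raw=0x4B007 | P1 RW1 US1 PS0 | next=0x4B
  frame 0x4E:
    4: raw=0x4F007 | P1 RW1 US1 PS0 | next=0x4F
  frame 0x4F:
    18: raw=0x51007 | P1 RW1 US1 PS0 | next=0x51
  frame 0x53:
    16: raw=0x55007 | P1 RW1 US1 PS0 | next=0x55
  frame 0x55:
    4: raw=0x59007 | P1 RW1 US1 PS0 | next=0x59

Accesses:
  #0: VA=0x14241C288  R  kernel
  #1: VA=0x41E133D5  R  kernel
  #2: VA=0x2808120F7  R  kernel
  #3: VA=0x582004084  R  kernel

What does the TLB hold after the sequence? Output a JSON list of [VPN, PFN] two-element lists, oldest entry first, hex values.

Per-access translation:
#0 VA=0x14241C288 (r,kernel):
  L0: frame=0x39 idx=5 entry=0x3C007 [P=1 RW=1 US=1 PS=0]
  L1: frame=0x3C idx=18 entry=0x40007 [P=1 RW=1 US=1 PS=0]
  L2: frame=0x40 idx=28 entry=0x44007 [P=1 RW=1 US=1 PS=0]
  → PA=0x44288  (3 entries read)
#1 VA=0x41E133D5 (r,kernel):
  L0: frame=0x39 idx=1 entry=0x46007 [P=1 RW=1 US=1 PS=0]
  L1: frame=0x46 idx=15 entry=0x4A007 [P=1 RW=1 US=1 PS=0]
  L2: frame=0x4A idx=19 entry=0x4B007 [P=1 RW=1 US=1 PS=0]
  → PA=0x4B3D5  (3 entries read)
#2 VA=0x2808120F7 (r,kernel):
  L0: frame=0x39 idx=10 entry=0x4E007 [P=1 RW=1 US=1 PS=0]
  L1: frame=0x4E idx=4 entry=0x4F007 [P=1 RW=1 US=1 PS=0]
  L2: frame=0x4F idx=18 entry=0x51007 [P=1 RW=1 US=1 PS=0]
  → PA=0x510F7  (3 entries read)
#3 VA=0x582004084 (r,kernel):
  L0: frame=0x39 idx=22 entry=0x53007 [P=1 RW=1 US=1 PS=0]
  L1: frame=0x53 idx=16 entry=0x55007 [P=1 RW=1 US=1 PS=0]
  L2: frame=0x55 idx=4 entry=0x59007 [P=1 RW=1 US=1 PS=0]
  → PA=0x59084  (3 entries read)

TLB: [["0x41E13", "0x4B"], ["0x280812", "0x51"], ["0x582004", "0x59"]]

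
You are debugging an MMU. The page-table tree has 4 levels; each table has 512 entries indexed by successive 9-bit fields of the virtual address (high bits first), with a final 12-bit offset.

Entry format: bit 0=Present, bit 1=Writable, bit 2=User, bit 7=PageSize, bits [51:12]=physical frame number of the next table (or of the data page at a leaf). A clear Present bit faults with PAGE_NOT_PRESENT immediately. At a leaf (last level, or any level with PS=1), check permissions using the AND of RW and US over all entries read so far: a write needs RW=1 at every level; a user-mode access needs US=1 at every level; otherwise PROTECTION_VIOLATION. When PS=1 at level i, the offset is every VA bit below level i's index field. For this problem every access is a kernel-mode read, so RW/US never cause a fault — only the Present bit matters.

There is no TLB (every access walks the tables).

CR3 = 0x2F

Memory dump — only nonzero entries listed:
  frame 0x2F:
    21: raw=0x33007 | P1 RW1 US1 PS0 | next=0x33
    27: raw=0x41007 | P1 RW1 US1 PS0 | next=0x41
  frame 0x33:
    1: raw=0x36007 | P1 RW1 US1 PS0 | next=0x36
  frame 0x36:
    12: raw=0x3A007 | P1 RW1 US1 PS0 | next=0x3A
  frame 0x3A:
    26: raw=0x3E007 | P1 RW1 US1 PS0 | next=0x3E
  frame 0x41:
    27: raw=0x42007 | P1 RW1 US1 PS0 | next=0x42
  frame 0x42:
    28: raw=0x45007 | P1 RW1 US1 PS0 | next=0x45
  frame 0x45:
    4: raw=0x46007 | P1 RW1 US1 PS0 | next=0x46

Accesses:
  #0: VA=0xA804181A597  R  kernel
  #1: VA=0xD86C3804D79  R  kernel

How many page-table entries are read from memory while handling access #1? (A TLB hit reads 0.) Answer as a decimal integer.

Trace:
#0 VA=0xA804181A597 (r,kernel):
  [0] read 0x2F idx=21: raw=0x33007 flags P=1 W=1 U=1 S=0
  [1] read 0x33 idx=1: raw=0x36007 flags P=1 W=1 U=1 S=0
  [2] read 0x36 idx=12: raw=0x3A007 flags P=1 W=1 U=1 S=0
  [3] read 0x3A idx=26: raw=0x3E007 flags P=1 W=1 U=1 S=0
  → PA=0x3E597  (4 entries read)
#1 VA=0xD86C3804D79 (r,kernel):
  [0] read 0x2F idx=27: raw=0x41007 flags P=1 W=1 U=1 S=0
  [1] read 0x41 idx=27: raw=0x42007 flags P=1 W=1 U=1 S=0
  [2] read 0x42 idx=28: raw=0x45007 flags P=1 W=1 U=1 S=0
  [3] read 0x45 idx=4: raw=0x46007 flags P=1 W=1 U=1 S=0
  → PA=0x46D79  (4 entries read)

Entries read for #1: 4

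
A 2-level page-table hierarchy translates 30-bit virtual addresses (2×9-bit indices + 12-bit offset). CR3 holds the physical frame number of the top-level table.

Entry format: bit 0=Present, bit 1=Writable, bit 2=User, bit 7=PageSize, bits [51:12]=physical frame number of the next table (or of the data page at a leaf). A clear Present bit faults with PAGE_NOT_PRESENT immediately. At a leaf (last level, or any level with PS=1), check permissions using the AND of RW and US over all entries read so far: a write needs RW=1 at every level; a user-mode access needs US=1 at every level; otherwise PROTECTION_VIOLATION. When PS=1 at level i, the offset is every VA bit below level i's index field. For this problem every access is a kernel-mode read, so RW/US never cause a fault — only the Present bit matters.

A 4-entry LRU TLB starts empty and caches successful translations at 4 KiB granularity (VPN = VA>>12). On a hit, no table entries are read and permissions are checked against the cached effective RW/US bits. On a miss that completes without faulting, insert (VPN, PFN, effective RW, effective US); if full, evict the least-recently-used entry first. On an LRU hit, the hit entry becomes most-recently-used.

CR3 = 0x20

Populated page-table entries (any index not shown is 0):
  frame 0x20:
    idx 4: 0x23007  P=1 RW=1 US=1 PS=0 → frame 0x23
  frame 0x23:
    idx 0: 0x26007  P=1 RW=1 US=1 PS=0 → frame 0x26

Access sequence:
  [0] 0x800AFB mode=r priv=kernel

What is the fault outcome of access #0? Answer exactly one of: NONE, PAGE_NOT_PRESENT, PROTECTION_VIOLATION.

Per-access translation:
#0 VA=0x800AFB (r,kernel):
  L0: frame=0x20 idx=4 entry=0x23007 [P=1 RW=1 US=1 PS=0]
  L1: frame=0x23 idx=0 entry=0x26007 [P=1 RW=1 US=1 PS=0]
  ⇒ phys 0x26AFB  [2 reads]

Access #0 fault: NONE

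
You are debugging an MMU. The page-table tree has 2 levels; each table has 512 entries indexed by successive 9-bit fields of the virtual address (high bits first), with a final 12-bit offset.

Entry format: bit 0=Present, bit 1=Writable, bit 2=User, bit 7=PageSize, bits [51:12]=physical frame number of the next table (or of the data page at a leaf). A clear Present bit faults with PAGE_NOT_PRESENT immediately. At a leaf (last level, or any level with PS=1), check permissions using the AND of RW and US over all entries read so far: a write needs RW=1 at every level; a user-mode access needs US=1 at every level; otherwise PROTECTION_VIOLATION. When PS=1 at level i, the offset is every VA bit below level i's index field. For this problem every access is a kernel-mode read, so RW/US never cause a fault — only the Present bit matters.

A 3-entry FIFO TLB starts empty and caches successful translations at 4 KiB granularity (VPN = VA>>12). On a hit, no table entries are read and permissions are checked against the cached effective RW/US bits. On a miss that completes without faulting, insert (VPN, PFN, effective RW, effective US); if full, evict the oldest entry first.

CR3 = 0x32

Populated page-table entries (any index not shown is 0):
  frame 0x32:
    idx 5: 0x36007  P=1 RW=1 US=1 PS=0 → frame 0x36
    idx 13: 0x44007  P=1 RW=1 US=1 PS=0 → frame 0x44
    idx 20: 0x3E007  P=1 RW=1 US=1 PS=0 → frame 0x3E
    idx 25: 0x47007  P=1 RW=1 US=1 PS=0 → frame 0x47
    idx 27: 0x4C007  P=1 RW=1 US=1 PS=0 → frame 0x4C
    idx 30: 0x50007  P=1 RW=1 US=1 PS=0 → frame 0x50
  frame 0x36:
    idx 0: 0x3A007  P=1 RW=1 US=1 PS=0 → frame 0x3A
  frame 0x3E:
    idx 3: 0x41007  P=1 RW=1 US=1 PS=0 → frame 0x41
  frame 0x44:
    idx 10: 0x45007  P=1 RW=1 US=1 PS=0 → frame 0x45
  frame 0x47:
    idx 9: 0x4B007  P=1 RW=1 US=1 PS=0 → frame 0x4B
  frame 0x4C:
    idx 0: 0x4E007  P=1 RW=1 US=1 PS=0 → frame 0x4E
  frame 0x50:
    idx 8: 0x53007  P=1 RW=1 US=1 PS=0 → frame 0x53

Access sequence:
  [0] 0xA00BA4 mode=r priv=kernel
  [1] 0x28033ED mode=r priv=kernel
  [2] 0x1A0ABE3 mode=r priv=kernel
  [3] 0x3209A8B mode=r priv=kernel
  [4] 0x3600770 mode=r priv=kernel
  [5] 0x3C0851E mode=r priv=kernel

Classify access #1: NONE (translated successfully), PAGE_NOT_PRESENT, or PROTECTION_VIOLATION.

Walk each access:
#0 VA=0xA00BA4 (r,kernel):
  [0] read 0x32 idx=5: raw=0x36007 flags P=1 W=1 U=1 S=0
  [1] read 0x36 idx=0: raw=0x3A007 flags P=1 W=1 U=1 S=0
  ✓ 0x3ABA4  — 2 lookups
#1 VA=0x28033ED (r,kernel):
  [0] read 0x32 idx=20: raw=0x3E007 flags P=1 W=1 U=1 S=0
  [1] read 0x3E idx=3: raw=0x41007 flags P=1 W=1 U=1 S=0
  ✓ 0x413ED  — 2 lookups
#2 VA=0x1A0ABE3 (r,kernel):
  [0] read 0x32 idx=13: raw=0x44007 flags P=1 W=1 U=1 S=0
  [1] read 0x44 idx=10: raw=0x45007 flags P=1 W=1 U=1 S=0
  ✓ 0x45BE3  — 2 lookups
#3 VA=0x3209A8B (r,kernel):
  [0] read 0x32 idx=25: raw=0x47007 flags P=1 W=1 U=1 S=0
  [1] read 0x47 idx=9: raw=0x4B007 flags P=1 W=1 U=1 S=0
  ✓ 0x4BA8B  — 2 lookups
#4 VA=0x3600770 (r,kernel):
  [0] read 0x32 idx=27: raw=0x4C007 flags P=1 W=1 U=1 S=0
  [1] read 0x4C idx=0: raw=0x4E007 flags P=1 W=1 U=1 S=0
  ✓ 0x4E770  — 2 lookups
#5 VA=0x3C0851E (r,kernel):
  [0] read 0x32 idx=30: raw=0x50007 flags P=1 W=1 U=1 S=0
  [1] read 0x50 idx=8: raw=0x53007 flags P=1 W=1 U=1 S=0
  ✓ 0x5351E  — 2 lookups

Access #1 fault: NONE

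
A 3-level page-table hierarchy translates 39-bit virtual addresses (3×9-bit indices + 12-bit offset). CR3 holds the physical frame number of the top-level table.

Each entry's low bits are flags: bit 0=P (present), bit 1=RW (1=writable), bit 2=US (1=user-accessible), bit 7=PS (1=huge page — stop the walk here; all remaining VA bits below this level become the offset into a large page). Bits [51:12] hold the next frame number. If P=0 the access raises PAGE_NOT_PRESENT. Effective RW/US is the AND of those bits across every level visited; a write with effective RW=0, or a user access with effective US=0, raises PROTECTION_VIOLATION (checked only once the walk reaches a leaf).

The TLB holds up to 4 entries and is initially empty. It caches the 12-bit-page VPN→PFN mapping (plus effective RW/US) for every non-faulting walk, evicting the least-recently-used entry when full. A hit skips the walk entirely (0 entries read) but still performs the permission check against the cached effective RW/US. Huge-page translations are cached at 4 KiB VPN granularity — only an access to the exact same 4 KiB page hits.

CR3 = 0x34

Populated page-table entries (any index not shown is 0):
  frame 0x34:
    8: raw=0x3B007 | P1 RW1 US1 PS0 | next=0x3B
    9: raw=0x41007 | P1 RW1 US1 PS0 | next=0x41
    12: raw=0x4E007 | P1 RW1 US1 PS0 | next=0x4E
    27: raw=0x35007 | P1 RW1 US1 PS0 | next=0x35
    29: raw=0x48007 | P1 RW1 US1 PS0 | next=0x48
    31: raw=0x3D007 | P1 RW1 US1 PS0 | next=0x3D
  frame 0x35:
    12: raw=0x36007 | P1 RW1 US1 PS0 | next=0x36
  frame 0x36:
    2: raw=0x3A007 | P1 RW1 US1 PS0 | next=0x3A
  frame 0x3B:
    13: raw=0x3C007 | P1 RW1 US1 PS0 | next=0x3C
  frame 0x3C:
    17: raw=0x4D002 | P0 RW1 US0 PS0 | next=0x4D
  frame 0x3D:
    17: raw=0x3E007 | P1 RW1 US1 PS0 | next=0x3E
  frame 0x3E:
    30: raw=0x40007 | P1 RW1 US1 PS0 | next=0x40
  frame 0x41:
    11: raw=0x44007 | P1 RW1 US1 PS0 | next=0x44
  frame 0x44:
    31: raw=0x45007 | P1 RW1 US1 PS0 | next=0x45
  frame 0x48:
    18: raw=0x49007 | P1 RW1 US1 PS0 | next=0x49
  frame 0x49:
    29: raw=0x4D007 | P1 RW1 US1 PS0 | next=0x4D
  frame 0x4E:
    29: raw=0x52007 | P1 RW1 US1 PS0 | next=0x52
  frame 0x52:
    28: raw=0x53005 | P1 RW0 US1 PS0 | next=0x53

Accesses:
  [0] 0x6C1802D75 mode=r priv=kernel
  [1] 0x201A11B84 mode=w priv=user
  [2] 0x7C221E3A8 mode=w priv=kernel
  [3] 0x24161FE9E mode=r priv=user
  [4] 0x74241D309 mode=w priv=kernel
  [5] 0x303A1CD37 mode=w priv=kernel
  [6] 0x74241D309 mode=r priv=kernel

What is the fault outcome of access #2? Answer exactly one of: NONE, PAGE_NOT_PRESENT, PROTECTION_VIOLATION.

Walk each access:
#0 VA=0x6C1802D75 (r,kernel):
  [0] read 0x34 idx=27: raw=0x35007 flags P=1 W=1 U=1 S=0
  [1] read 0x35 idx=12: raw=0x36007 flags P=1 W=1 U=1 S=0
  [2] read 0x36 idx=2: raw=0x3A007 flags P=1 W=1 U=1 S=0
  ✓ 0x3AD75  — 3 lookups
#1 VA=0x201A11B84 (w,user):
  [0] read 0x34 idx=8: raw=0x3B007 flags P=1 W=1 U=1 S=0
  [1] read 0x3B idx=13: raw=0x3C007 flags P=1 W=1 U=1 S=0
  [2] read 0x3C idx=17: raw=0x4D002 flags P=0 W=1 U=0 S=0
  → PAGE_NOT_PRESENT  (3 entries read)
#2 VA=0x7C221E3A8 (w,kernel):
  [0] read 0x34 idx=31: raw=0x3D007 flags P=1 W=1 U=1 S=0
  [1] read 0x3D idx=17: raw=0x3E007 flags P=1 W=1 U=1 S=0
  [2] read 0x3E idx=30: raw=0x40007 flags P=1 W=1 U=1 S=0
  ✓ 0x403A8  — 3 lookups
#3 VA=0x24161FE9E (r,user):
  [0] read 0x34 idx=9: raw=0x41007 flags P=1 W=1 U=1 S=0
  [1] read 0x41 idx=11: raw=0x44007 flags P=1 W=1 U=1 S=0
  [2] read 0x44 idx=31: raw=0x45007 flags P=1 W=1 U=1 S=0
  ✓ 0x45E9E  — 3 lookups
#4 VA=0x74241D309 (w,kernel):
  [0] read 0x34 idx=29: raw=0x48007 flags P=1 W=1 U=1 S=0
  [1] read 0x48 idx=18: raw=0x49007 flags P=1 W=1 U=1 S=0
  [2] read 0x49 idx=29: raw=0x4D007 flags P=1 W=1 U=1 S=0
  ✓ 0x4D309  — 3 lookups
#5 VA=0x303A1CD37 (w,kernel):
  [0] read 0x34 idx=12: raw=0x4E007 flags P=1 W=1 U=1 S=0
  [1] read 0x4E idx=29: raw=0x52007 flags P=1 W=1 U=1 S=0
  [2] read 0x52 idx=28: raw=0x53005 flags P=1 W=0 U=1 S=0
  → PROTECTION_VIOLATION  (3 entries read)
#6 VA=0x74241D309 (r,kernel):
  TLB hit vpn=0x74241D → PA=0x4D309

Access #2 fault: NONE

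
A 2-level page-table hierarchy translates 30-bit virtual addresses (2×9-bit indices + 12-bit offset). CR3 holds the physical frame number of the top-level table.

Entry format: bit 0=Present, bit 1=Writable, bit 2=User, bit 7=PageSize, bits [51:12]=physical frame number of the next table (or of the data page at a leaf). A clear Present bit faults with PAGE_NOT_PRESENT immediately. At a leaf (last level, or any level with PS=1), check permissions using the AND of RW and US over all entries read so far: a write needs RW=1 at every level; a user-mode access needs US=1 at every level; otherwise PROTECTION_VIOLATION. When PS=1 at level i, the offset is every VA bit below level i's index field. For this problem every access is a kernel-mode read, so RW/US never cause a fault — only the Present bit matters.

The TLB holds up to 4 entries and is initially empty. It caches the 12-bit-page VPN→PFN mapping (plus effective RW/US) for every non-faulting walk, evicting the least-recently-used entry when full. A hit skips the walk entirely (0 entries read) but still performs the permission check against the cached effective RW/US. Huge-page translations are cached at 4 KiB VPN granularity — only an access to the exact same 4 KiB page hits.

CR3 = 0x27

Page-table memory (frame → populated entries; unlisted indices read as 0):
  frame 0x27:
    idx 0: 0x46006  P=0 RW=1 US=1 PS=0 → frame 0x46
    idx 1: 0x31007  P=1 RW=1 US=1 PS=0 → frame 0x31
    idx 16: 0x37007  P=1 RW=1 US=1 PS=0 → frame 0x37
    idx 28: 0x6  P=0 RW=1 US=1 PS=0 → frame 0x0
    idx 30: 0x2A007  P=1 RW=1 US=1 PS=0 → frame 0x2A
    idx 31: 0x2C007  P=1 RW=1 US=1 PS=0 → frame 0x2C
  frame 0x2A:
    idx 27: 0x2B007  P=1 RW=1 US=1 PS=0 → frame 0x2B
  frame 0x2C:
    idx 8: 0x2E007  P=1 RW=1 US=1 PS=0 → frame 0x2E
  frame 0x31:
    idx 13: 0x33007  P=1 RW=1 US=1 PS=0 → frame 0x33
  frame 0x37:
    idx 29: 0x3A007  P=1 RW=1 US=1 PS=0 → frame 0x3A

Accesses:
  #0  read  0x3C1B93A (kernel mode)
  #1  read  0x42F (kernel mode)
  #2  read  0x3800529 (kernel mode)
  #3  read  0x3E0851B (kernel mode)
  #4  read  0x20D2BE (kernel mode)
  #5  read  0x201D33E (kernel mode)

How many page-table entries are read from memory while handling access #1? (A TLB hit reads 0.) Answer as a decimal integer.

Walk each access:
#0 VA=0x3C1B93A (r,kernel):
  lvl0: tbl 0x27, slot 30 ⇒ 0x2A007 (P1/RW1/US1/PS0)
  lvl1: tbl 0x2A, slot 27 ⇒ 0x2B007 (P1/RW1/US1/PS0)
  ⇒ phys 0x2B93A  [2 reads]
#1 VA=0x42F (r,kernel):
  lvl0: tbl 0x27, slot 0 ⇒ 0x46006 (P0/RW1/US1/PS0)
  ✗ PAGE_NOT_PRESENT  [1 reads]
#2 VA=0x3800529 (r,kernel):
  lvl0: tbl 0x27, slot 28 ⇒ 0x6 (P0/RW1/US1/PS0)
  ✗ PAGE_NOT_PRESENT  [1 reads]
#3 VA=0x3E0851B (r,kernel):
  lvl0: tbl 0x27, slot 31 ⇒ 0x2C007 (P1/RW1/US1/PS0)
  lvl1: tbl 0x2C, slot 8 ⇒ 0x2E007 (P1/RW1/US1/PS0)
  ⇒ phys 0x2E51B  [2 reads]
#4 VA=0x20D2BE (r,kernel):
  lvl0: tbl 0x27, slot 1 ⇒ 0x31007 (P1/RW1/US1/PS0)
  lvl1: tbl 0x31, slot 13 ⇒ 0x33007 (P1/RW1/US1/PS0)
  ⇒ phys 0x332BE  [2 reads]
#5 VA=0x201D33E (r,kernel):
  lvl0: tbl 0x27, slot 16 ⇒ 0x37007 (P1/RW1/US1/PS0)
  lvl1: tbl 0x37, slot 29 ⇒ 0x3A007 (P1/RW1/US1/PS0)
  ⇒ phys 0x3A33E  [2 reads]

Entries read for #1: 1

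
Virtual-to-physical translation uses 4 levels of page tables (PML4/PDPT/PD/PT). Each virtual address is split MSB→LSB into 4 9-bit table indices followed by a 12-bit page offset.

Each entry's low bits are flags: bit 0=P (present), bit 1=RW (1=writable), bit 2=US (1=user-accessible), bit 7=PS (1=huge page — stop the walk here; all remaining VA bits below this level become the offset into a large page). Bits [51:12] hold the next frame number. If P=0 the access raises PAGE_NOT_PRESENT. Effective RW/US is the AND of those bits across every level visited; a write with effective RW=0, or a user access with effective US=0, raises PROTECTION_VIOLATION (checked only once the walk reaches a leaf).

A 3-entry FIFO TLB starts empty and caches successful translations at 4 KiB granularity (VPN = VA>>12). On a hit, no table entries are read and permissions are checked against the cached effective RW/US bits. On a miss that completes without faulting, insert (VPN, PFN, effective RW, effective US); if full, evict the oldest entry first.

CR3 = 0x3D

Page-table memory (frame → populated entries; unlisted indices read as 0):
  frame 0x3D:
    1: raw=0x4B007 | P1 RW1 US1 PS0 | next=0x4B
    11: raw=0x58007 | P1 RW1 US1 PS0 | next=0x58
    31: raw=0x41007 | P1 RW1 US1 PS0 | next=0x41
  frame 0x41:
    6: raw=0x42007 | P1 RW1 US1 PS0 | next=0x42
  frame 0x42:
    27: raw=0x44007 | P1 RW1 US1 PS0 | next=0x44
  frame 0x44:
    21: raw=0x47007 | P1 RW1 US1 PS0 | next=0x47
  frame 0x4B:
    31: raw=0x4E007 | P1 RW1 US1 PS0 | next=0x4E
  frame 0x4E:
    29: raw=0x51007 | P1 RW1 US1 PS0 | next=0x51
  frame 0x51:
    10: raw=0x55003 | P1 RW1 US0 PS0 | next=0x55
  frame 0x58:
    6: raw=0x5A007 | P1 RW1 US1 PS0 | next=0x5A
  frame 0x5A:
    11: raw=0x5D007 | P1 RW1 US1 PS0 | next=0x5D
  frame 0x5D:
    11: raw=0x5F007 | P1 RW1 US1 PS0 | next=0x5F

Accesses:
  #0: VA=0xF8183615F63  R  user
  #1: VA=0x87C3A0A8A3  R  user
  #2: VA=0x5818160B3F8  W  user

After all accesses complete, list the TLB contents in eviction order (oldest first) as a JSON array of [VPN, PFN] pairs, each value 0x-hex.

Per-access translation:
#0 VA=0xF8183615F63 (r,user):
  L0 @0x3D[31] → 0x41007  P=1,RW=1,US=1,PS=0
  L1 @0x41[6] → 0x42007  P=1,RW=1,US=1,PS=0
  L2 @0x42[27] → 0x44007  P=1,RW=1,US=1,PS=0
  L3 @0x44[21] → 0x47007  P=1,RW=1,US=1,PS=0
  ✓ 0x47F63  — 4 lookups
#1 VA=0x87C3A0A8A3 (r,user):
  L0 @0x3D[1] → 0x4B007  P=1,RW=1,US=1,PS=0
  L1 @0x4B[31] → 0x4E007  P=1,RW=1,US=1,PS=0
  L2 @0x4E[29] → 0x51007  P=1,RW=1,US=1,PS=0
  L3 @0x51[10] → 0x55003  P=1,RW=1,US=0,PS=0
  ✗ PROTECTION_VIOLATION  [4 reads]
#2 VA=0x5818160B3F8 (w,user):
  L0 @0x3D[11] → 0x58007  P=1,RW=1,US=1,PS=0
  L1 @0x58[6] → 0x5A007  P=1,RW=1,US=1,PS=0
  L2 @0x5A[11] → 0x5D007  P=1,RW=1,US=1,PS=0
  L3 @0x5D[11] → 0x5F007  P=1,RW=1,US=1,PS=0
  ✓ 0x5F3F8  — 4 lookups

TLB: [["0xF8183615", "0x47"], ["0x5818160B", "0x5F"]]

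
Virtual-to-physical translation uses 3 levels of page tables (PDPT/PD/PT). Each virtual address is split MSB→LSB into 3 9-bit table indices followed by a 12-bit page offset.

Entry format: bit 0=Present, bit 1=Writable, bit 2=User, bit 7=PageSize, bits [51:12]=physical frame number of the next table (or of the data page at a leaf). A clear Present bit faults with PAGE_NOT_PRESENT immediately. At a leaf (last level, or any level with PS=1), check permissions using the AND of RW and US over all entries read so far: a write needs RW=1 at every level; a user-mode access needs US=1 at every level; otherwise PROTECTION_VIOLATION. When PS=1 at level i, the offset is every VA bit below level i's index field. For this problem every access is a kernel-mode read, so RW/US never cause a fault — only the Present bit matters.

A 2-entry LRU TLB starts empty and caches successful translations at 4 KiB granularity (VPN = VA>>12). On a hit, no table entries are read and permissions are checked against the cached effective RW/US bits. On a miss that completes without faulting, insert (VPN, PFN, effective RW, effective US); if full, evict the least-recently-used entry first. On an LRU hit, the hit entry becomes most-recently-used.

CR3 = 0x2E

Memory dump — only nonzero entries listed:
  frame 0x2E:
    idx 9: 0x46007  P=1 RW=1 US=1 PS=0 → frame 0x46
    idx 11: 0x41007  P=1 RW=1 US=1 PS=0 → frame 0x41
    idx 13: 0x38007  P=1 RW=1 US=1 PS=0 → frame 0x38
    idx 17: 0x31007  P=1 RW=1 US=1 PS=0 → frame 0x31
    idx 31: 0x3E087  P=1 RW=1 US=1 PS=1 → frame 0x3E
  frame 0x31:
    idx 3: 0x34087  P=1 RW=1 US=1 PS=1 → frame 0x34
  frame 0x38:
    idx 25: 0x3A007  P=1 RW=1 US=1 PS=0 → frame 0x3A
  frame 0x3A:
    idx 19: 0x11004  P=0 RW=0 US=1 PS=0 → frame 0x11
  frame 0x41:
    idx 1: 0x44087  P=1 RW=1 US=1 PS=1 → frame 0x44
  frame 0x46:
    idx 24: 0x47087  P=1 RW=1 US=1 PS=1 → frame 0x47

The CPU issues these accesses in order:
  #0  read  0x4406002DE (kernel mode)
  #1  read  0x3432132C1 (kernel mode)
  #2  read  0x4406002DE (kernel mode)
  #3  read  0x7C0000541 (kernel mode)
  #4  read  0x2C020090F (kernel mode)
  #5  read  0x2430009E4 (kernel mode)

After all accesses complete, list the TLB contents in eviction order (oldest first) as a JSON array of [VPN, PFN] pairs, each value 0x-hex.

Trace:
#0 VA=0x4406002DE (r,kernel):
  L0: frame=0x2E idx=17 entry=0x31007 [P=1 RW=1 US=1 PS=0]
  L1: frame=0x31 idx=3 entry=0x34087 [P=1 RW=1 US=1 PS=1]
  ⇒ phys 0x342DE (huge @L1)  [2 reads]
#1 VA=0x3432132C1 (r,kernel):
  L0: frame=0x2E idx=13 entry=0x38007 [P=1 RW=1 US=1 PS=0]
  L1: frame=0x38 idx=25 entry=0x3A007 [P=1 RW=1 US=1 PS=0]
  L2: frame=0x3A idx=19 entry=0x11004 [P=0 RW=0 US=1 PS=0]
  ✗ PAGE_NOT_PRESENT  [3 reads]
#2 VA=0x4406002DE (r,kernel):
  TLB hit vpn=0x440600 → PA=0x342DE
#3 VA=0x7C0000541 (r,kernel):
  L0: frame=0x2E idx=31 entry=0x3E087 [P=1 RW=1 US=1 PS=1]
  ⇒ phys 0x3E541 (huge @L0)  [1 reads]
#4 VA=0x2C020090F (r,kernel):
  L0: frame=0x2E idx=11 entry=0x41007 [P=1 RW=1 US=1 PS=0]
  L1: frame=0x41 idx=1 entry=0x44087 [P=1 RW=1 US=1 PS=1]
  ⇒ phys 0x4490F (huge @L1)  [2 reads]
#5 VA=0x2430009E4 (r,kernel):
  L0: frame=0x2E idx=9 entry=0x46007 [P=1 RW=1 US=1 PS=0]
  L1: frame=0x46 idx=24 entry=0x47087 [P=1 RW=1 US=1 PS=1]
  ⇒ phys 0x479E4 (huge @L1)  [2 reads]

TLB: [["0x2C0200", "0x44"], ["0x243000", "0x47"]]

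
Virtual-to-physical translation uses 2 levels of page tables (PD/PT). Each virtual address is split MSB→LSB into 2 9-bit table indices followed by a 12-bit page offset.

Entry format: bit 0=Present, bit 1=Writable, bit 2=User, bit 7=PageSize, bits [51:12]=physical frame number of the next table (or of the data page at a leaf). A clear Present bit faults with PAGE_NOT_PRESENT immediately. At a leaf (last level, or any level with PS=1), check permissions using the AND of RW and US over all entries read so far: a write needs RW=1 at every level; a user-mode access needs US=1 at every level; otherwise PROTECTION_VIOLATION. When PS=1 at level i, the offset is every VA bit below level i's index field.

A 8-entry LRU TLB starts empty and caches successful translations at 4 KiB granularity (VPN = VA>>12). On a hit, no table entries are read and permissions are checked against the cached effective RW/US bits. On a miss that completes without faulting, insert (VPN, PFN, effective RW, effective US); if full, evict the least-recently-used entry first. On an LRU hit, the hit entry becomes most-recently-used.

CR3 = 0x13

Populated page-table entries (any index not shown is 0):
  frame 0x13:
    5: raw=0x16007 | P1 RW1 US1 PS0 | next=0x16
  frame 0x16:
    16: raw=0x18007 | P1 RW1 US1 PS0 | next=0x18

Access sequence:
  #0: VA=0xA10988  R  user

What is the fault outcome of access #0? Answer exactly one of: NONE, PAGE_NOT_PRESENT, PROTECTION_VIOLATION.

Walk each access:
#0 VA=0xA10988 (r,user):
  [0] read 0x13 idx=5: raw=0x16007 flags P=1 W=1 U=1 S=0
  [1] read 0x16 idx=16: raw=0x18007 flags P=1 W=1 U=1 S=0
  ✓ 0x18988  — 2 lookups

Access #0 fault: NONE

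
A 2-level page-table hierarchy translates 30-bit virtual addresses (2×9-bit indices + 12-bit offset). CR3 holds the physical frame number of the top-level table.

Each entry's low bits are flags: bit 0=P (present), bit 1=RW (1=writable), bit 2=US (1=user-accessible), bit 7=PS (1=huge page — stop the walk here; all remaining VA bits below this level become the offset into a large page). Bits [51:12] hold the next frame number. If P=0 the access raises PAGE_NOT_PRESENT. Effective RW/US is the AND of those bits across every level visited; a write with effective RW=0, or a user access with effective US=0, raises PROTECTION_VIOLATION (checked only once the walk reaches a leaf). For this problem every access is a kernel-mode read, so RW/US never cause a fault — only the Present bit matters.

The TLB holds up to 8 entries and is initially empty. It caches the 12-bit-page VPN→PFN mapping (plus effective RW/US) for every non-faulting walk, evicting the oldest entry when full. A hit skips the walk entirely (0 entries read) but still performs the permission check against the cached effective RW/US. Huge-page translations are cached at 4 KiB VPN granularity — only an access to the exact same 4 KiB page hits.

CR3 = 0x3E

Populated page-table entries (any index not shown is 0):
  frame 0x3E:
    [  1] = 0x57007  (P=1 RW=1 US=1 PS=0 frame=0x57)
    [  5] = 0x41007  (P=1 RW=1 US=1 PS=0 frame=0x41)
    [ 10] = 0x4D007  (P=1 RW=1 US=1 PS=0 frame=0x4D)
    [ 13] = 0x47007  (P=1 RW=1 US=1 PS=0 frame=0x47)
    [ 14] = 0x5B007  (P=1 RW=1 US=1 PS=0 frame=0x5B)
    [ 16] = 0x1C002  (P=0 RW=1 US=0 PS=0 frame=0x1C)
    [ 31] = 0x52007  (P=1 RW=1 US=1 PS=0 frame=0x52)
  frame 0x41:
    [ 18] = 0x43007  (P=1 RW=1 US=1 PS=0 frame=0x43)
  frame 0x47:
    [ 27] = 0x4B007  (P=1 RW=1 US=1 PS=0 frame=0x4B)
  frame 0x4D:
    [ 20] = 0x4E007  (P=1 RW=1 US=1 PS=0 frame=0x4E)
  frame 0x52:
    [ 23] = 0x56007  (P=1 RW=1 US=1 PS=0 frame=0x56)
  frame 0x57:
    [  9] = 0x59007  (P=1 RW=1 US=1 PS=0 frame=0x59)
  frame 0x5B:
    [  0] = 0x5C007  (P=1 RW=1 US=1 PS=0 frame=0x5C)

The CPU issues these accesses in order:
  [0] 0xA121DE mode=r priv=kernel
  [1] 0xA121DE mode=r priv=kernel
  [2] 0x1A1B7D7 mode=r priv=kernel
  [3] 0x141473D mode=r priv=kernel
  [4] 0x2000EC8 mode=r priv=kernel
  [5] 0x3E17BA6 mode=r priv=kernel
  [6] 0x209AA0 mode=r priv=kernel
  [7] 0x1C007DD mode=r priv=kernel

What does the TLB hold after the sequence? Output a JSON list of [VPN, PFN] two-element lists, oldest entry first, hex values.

Per-access translation:
#0 VA=0xA121DE (r,kernel):
  [0] read 0x3E idx=5: raw=0x41007 flags P=1 W=1 U=1 S=0
  [1] read 0x41 idx=18: raw=0x43007 flags P=1 W=1 U=1 S=0
  ⇒ phys 0x431DE  [2 reads]
#1 VA=0xA121DE (r,kernel):
  TLB hit vpn=0xA12 → PA=0x431DE
#2 VA=0x1A1B7D7 (r,kernel):
  [0] read 0x3E idx=13: raw=0x47007 flags P=1 W=1 U=1 S=0
  [1] read 0x47 idx=27: raw=0x4B007 flags P=1 W=1 U=1 S=0
  ⇒ phys 0x4B7D7  [2 reads]
#3 VA=0x141473D (r,kernel):
  [0] read 0x3E idx=10: raw=0x4D007 flags P=1 W=1 U=1 S=0
  [1] read 0x4D idx=20: raw=0x4E007 flags P=1 W=1 U=1 S=0
  ⇒ phys 0x4E73D  [2 reads]
#4 VA=0x2000EC8 (r,kernel):
  [0] read 0x3E idx=16: raw=0x1C002 flags P=0 W=1 U=0 S=0
  ⇒ fault: PAGE_NOT_PRESENT  — 1 lookups
#5 VA=0x3E17BA6 (r,kernel):
  [0] read 0x3E idx=31: raw=0x52007 flags P=1 W=1 U=1 S=0
  [1] read 0x52 idx=23: raw=0x56007 flags P=1 W=1 U=1 S=0
  ⇒ phys 0x56BA6  [2 reads]
#6 VA=0x209AA0 (r,kernel):
  [0] read 0x3E idx=1: raw=0x57007 flags P=1 W=1 U=1 S=0
  [1] read 0x57 idx=9: raw=0x59007 flags P=1 W=1 U=1 S=0
  ⇒ phys 0x59AA0  [2 reads]
#7 VA=0x1C007DD (r,kernel):
  [0] read 0x3E idx=14: raw=0x5B007 flags P=1 W=1 U=1 S=0
  [1] read 0x5B idx=0: raw=0x5C007 flags P=1 W=1 U=1 S=0
  ⇒ phys 0x5C7DD  [2 reads]

TLB: [["0xA12", "0x43"], ["0x1A1B", "0x4B"], ["0x1414", "0x4E"], ["0x3E17", "0x56"], ["0x209", "0x59"], ["0x1C00", "0x5C"]]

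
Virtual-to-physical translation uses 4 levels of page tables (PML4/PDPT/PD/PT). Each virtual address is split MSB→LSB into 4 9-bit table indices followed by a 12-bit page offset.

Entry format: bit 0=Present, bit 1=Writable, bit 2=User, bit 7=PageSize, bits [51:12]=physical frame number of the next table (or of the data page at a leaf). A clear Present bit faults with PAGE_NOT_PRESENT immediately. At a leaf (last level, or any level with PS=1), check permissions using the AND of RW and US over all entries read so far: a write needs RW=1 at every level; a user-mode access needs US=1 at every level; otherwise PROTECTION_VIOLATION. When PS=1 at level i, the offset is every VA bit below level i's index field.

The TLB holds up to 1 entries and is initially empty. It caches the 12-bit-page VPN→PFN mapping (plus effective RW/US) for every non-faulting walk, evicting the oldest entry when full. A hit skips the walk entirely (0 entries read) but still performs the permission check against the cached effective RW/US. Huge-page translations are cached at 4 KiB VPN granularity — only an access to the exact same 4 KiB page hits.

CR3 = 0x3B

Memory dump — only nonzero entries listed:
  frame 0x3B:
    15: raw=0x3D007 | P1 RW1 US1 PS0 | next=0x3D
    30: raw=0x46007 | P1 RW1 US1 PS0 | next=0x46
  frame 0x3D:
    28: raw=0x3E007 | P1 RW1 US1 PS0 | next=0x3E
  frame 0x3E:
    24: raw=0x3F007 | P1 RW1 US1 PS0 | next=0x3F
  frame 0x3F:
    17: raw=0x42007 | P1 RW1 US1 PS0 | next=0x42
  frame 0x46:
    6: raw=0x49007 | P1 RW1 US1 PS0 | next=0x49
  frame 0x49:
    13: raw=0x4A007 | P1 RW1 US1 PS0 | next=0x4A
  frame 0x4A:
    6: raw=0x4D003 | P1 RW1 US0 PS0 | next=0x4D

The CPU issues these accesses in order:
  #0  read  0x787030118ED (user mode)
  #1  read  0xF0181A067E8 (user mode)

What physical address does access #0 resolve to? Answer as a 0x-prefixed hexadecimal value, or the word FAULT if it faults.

Trace:
#0 VA=0x787030118ED (r,user):
  lvl0: tbl 0x3B, slot 15 ⇒ 0x3D007 (P1/RW1/US1/PS0)
  lvl1: tbl 0x3D, slot 28 ⇒ 0x3E007 (P1/RW1/US1/PS0)
  lvl2: tbl 0x3E, slot 24 ⇒ 0x3F007 (P1/RW1/US1/PS0)
  lvl3: tbl 0x3F, slot 17 ⇒ 0x42007 (P1/RW1/US1/PS0)
  → PA=0x428ED  (4 entries read)
#1 VA=0xF0181A067E8 (r,user):
  lvl0: tbl 0x3B, slot 30 ⇒ 0x46007 (P1/RW1/US1/PS0)
  lvl1: tbl 0x46, slot 6 ⇒ 0x49007 (P1/RW1/US1/PS0)
  lvl2: tbl 0x49, slot 13 ⇒ 0x4A007 (P1/RW1/US1/PS0)
  lvl3: tbl 0x4A, slot 6 ⇒ 0x4D003 (P1/RW1/US0/PS0)
  → PROTECTION_VIOLATION  (4 entries read)

Access #0 PA: 0x428ED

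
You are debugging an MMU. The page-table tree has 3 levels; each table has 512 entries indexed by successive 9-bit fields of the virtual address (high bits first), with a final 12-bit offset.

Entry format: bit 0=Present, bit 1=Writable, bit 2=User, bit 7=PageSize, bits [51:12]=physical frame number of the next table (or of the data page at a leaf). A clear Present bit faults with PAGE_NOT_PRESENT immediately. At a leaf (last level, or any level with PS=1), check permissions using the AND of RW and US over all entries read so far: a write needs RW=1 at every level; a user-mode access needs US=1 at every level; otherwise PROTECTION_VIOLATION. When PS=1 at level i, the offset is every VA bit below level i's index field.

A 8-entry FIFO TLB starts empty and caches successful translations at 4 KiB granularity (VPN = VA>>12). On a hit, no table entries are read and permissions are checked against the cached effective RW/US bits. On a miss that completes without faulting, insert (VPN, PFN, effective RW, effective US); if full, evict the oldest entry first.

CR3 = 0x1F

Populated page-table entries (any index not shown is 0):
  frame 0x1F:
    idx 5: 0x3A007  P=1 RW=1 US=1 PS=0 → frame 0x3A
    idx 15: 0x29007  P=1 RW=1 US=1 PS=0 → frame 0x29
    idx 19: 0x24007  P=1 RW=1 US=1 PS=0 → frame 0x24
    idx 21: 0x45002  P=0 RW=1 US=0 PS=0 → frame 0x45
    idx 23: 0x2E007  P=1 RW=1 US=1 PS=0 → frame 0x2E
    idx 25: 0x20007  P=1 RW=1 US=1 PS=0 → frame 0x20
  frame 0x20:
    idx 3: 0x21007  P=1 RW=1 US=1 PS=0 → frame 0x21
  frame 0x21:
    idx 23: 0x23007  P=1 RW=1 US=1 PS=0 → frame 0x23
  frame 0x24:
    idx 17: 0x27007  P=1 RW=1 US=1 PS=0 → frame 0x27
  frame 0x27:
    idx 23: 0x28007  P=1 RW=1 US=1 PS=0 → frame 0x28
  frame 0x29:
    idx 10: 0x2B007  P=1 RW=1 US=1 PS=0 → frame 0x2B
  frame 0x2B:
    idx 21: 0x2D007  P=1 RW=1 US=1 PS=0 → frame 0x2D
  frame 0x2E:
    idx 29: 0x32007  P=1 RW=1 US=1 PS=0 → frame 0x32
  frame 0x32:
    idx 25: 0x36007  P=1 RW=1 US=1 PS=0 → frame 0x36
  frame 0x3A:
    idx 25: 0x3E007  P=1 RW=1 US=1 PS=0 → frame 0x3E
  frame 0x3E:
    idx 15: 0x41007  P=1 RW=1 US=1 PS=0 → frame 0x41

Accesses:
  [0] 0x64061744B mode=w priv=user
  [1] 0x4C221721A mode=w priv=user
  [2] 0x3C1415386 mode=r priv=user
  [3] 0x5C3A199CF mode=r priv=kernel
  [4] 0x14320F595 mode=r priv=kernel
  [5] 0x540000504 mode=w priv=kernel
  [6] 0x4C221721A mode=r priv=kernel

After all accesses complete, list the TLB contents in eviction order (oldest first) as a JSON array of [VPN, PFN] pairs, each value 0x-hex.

Per-access translation:
#0 VA=0x64061744B (w,user):
  L0 @0x1F[25] → 0x20007  P=1,RW=1,US=1,PS=0
  L1 @0x20[3] → 0x21007  P=1,RW=1,US=1,PS=0
  L2 @0x21[23] → 0x23007  P=1,RW=1,US=1,PS=0
  ⇒ phys 0x2344B  [3 reads]
#1 VA=0x4C221721A (w,user):
  L0 @0x1F[19] → 0x24007  P=1,RW=1,US=1,PS=0
  L1 @0x24[17] → 0x27007  P=1,RW=1,US=1,PS=0
  L2 @0x27[23] → 0x28007  P=1,RW=1,US=1,PS=0
  ⇒ phys 0x2821A  [3 reads]
#2 VA=0x3C1415386 (r,user):
  L0 @0x1F[15] → 0x29007  P=1,RW=1,US=1,PS=0
  L1 @0x29[10] → 0x2B007  P=1,RW=1,US=1,PS=0
  L2 @0x2B[21] → 0x2D007  P=1,RW=1,US=1,PS=0
  ⇒ phys 0x2D386  [3 reads]
#3 VA=0x5C3A199CF (r,kernel):
  L0 @0x1F[23] → 0x2E007  P=1,RW=1,US=1,PS=0
  L1 @0x2E[29] → 0x32007  P=1,RW=1,US=1,PS=0
  L2 @0x32[25] → 0x36007  P=1,RW=1,US=1,PS=0
  ⇒ phys 0x369CF  [3 reads]
#4 VA=0x14320F595 (r,kernel):
  L0 @0x1F[5] → 0x3A007  P=1,RW=1,US=1,PS=0
  L1 @0x3A[25] → 0x3E007  P=1,RW=1,US=1,PS=0
  L2 @0x3E[15] → 0x41007  P=1,RW=1,US=1,PS=0
  ⇒ phys 0x41595  [3 reads]
#5 VA=0x540000504 (w,kernel):
  L0 @0x1F[21] → 0x45002  P=0,RW=1,US=0,PS=0
  → PAGE_NOT_PRESENT  (1 entries read)
#6 VA=0x4C221721A (r,kernel):
  TLB hit vpn=0x4C2217 → PA=0x2821A

TLB: [["0x640617", "0x23"], ["0x4C2217", "0x28"], ["0x3C1415", "0x2D"], ["0x5C3A19", "0x36"], ["0x14320F", "0x41"]]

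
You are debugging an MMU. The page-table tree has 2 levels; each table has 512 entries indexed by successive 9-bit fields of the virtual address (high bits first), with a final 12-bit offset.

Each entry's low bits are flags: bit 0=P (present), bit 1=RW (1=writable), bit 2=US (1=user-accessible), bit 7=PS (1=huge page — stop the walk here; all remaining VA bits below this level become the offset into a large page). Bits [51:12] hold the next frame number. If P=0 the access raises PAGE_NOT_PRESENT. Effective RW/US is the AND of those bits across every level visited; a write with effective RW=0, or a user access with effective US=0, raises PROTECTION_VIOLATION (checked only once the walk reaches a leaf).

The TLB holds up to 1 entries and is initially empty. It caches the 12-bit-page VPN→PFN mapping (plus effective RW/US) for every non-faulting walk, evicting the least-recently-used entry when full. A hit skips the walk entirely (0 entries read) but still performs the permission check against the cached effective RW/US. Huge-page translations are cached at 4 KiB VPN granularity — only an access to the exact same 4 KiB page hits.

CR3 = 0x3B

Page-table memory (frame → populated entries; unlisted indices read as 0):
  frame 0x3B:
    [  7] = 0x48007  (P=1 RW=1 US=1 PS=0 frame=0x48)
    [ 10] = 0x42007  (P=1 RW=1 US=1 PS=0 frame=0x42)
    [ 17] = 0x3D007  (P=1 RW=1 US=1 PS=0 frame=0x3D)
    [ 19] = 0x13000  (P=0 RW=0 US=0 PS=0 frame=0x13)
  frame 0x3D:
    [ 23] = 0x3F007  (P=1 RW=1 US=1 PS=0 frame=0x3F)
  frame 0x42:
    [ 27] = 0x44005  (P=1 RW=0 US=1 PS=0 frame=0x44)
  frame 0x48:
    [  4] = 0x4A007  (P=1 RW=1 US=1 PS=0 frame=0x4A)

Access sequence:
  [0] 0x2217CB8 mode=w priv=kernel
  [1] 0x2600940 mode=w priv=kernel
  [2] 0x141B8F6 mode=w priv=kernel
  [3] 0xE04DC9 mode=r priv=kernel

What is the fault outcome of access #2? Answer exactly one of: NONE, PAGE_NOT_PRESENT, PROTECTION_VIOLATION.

Per-access translation:
#0 VA=0x2217CB8 (w,kernel):
  L0 @0x3B[17] → 0x3D007  P=1,RW=1,US=1,PS=0
  L1 @0x3D[23] → 0x3F007  P=1,RW=1,US=1,PS=0
  ⇒ phys 0x3FCB8  [2 reads]
#1 VA=0x2600940 (w,kernel):
  L0 @0x3B[19] → 0x13000  P=0,RW=0,US=0,PS=0
  ⇒ fault: PAGE_NOT_PRESENT  — 1 lookups
#2 VA=0x141B8F6 (w,kernel):
  L0 @0x3B[10] → 0x42007  P=1,RW=1,US=1,PS=0
  L1 @0x42[27] → 0x44005  P=1,RW=0,US=1,PS=0
  ⇒ fault: PROTECTION_VIOLATION  — 2 lookups
#3 VA=0xE04DC9 (r,kernel):
  L0 @0x3B[7] → 0x48007  P=1,RW=1,US=1,PS=0
  L1 @0x48[4] → 0x4A007  P=1,RW=1,US=1,PS=0
  ⇒ phys 0x4ADC9  [2 reads]

Access #2 fault: PROTECTION_VIOLATION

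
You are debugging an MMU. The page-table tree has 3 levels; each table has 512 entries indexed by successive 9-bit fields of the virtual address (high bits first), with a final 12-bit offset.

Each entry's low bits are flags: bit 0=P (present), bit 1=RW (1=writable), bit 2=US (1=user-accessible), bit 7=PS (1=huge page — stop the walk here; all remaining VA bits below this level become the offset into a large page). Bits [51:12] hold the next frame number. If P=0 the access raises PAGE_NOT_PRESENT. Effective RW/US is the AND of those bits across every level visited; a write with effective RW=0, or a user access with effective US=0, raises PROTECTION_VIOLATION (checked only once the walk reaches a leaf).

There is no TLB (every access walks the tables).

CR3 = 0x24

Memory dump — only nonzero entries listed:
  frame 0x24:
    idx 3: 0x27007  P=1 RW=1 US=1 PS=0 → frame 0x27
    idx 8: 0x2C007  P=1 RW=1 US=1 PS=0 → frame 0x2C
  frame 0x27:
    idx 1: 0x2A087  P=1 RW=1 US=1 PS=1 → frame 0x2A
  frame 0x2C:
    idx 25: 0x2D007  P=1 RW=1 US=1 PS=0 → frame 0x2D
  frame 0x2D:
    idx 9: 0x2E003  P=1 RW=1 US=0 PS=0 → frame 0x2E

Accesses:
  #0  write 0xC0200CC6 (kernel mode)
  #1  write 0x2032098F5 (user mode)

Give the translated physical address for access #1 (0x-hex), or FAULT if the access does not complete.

Walk each access:
#0 VA=0xC0200CC6 (w,kernel):
  L0 @0x24[3] → 0x27007  P=1,RW=1,US=1,PS=0
  L1 @0x27[1] → 0x2A087  P=1,RW=1,US=1,PS=1
  ⇒ phys 0x2ACC6 (huge @L1)  [2 reads]
#1 VA=0x2032098F5 (w,user):
  L0 @0x24[8] → 0x2C007  P=1,RW=1,US=1,PS=0
  L1 @0x2C[25] → 0x2D007  P=1,RW=1,US=1,PS=0
  L2 @0x2D[9] → 0x2E003  P=1,RW=1,US=0,PS=0
  ⇒ fault: PROTECTION_VIOLATION  — 3 lookups

Access #1 PA: FAULT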